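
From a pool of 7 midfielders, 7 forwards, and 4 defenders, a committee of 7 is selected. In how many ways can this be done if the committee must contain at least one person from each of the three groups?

With no constraint there are C(18,7) = 31824 possible selections.
Selections missing a whole group: no midfielders → C(11,7) = 330; no forwards → C(11,7) = 330; no defenders → C(14,7) = 3432.
Add back selections omitting two groups (i.e. drawn from a single group): C(7,7) + C(7,7) + C(4,7) = 2.
By inclusion–exclusion: 31824 − 4092 + 2 = 27734.

27734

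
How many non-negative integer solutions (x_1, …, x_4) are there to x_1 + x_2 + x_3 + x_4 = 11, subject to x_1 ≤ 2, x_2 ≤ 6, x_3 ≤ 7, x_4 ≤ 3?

By stars and bars, unrestricted non-negative solutions to x_1+…+x_4 = 11 number C(11+3,3) = 364.
Subtract solutions that violate a single cap (substitute x_i' = x_i − (cap_i+1)): x_1 ≥ 3 gives C(11,3) = 165; x_2 ≥ 7 gives C(7,3) = 35; x_3 ≥ 8 gives C(6,3) = 20; x_4 ≥ 4 gives C(10,3) = 120. Together 340.
Add back pairs where two caps are both exceeded: 4 + 1 + 35 + 0 + 1 + 0 = 41.
By inclusion–exclusion the count is 364 − 340 + 41 = 65.

65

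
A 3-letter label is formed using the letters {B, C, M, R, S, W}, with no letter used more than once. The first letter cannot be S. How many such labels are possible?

The first letter has 6−1 = 5 choices (anything except S).
The remaining 2 letters are filled from the other 5 symbols without repetition: 5 × 4 = 20.
Total: 5 × 20 = 100.

100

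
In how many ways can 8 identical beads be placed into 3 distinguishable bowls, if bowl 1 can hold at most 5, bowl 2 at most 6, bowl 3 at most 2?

By stars and bars, unrestricted non-negative solutions to x_1+…+x_3 = 8 number C(8+2,2) = 45.
Subtract solutions that violate a single cap (substitute x_i' = x_i − (cap_i+1)): x_1 ≥ 6 gives C(4,2) = 6; x_2 ≥ 7 gives C(3,2) = 3; x_3 ≥ 3 gives C(7,2) = 21. Together 30.
No two caps can be exceeded simultaneously, so the pair terms are all 0.
By inclusion–exclusion the count is 45 − 30 + 0 = 15.

15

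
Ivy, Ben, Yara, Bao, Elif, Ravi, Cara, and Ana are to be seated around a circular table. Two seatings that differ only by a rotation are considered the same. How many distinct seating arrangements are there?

Around a circle, 8 distinct people have 8!/8 = (7)! = 5040 rotationally distinct seatings.

5040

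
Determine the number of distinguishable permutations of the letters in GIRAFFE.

2520

The 7 letters of GIRAFFE have repeats: F appearing twice.
The number of distinct arrangements is 7!/(2!) = 5040/2 = 2520.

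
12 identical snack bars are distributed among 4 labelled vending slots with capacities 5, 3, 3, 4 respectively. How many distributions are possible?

20

Without the upper bounds there are C(15,3) = 455 ways to split 12 among 4 vending slots.
Subtract solutions that violate a single cap (substitute x_i' = x_i − (cap_i+1)): x_1 ≥ 6 gives C(9,3) = 84; x_2 ≥ 4 gives C(11,3) = 165; x_3 ≥ 4 gives C(11,3) = 165; x_4 ≥ 5 gives C(10,3) = 120. Together 534.
Add back pairs where two caps are both exceeded: 10 + 10 + 4 + 35 + 20 + 20 = 99.
By inclusion–exclusion the count is 455 − 534 + 99 = 20.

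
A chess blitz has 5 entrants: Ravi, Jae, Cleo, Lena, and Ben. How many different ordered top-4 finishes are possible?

There are 5 choices for 1st place, 4 for 2nd, and so on down to 2 for position 4.
That gives 5 × 4 × 3 × 2 = 120.

120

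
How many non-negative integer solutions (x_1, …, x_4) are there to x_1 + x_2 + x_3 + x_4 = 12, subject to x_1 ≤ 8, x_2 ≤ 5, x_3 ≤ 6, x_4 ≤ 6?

239

By stars and bars, unrestricted non-negative solutions to x_1+…+x_4 = 12 number C(12+3,3) = 455.
Subtract solutions that violate a single cap (substitute x_i' = x_i − (cap_i+1)): x_1 ≥ 9 gives C(6,3) = 20; x_2 ≥ 6 gives C(9,3) = 84; x_3 ≥ 7 gives C(8,3) = 56; x_4 ≥ 7 gives C(8,3) = 56. Together 216.
No two caps can be exceeded simultaneously, so the pair terms are all 0.
By inclusion–exclusion the count is 455 − 216 + 0 = 239.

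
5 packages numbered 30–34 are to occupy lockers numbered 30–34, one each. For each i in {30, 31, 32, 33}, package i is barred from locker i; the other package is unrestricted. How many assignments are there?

Let Aᵢ (for 30 ≤ i ≤ 33) be the placements that put package i in its forbidden locker. Any j of these fix j positions, leaving (5−j)! ways to fill the rest, and there are C(4,j) ways to pick which j.
By inclusion–exclusion, the number of valid placements is Σ_{j=0}^{4} (−1)^j C(4,j)·(5−j)!.
Computing: 120 − 96 + 36 − 8 + 1 = 53.

53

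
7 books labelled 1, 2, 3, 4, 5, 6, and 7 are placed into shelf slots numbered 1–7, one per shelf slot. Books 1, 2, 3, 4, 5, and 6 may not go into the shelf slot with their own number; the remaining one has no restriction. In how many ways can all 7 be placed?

Let Aᵢ (for 1 ≤ i ≤ 6) be the placements that put book i in its forbidden shelf slot. Any j of these fix j positions, leaving (7−j)! ways to fill the rest, and there are C(6,j) ways to pick which j.
By inclusion–exclusion, the number of valid placements is Σ_{j=0}^{6} (−1)^j C(6,j)·(7−j)!.
Computing: 5040 − 4320 + 1800 − 480 + 90 − 12 + 1 = 2119.

2119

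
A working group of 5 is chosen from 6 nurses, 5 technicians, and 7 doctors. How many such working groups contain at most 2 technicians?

7722

Split by how many technicians are chosen (0 through 2).
Sum: C(5,0)·C(13,5) + C(5,1)·C(13,4) + C(5,2)·C(13,3) = 1287 + 3575 + 2860 = 7722.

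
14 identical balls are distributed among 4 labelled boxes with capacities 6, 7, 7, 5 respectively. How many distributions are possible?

Ignoring the caps, the number of non-negative solutions to x_1+…+x_4 = 14 is C(17,3) = 680.
Subtract solutions that violate a single cap (substitute x_i' = x_i − (cap_i+1)): x_1 ≥ 7 gives C(10,3) = 120; x_2 ≥ 8 gives C(9,3) = 84; x_3 ≥ 8 gives C(9,3) = 84; x_4 ≥ 6 gives C(11,3) = 165. Together 453.
Add back pairs where two caps are both exceeded: 0 + 0 + 4 + 0 + 1 + 1 = 6.
By inclusion–exclusion the count is 680 − 453 + 6 = 233.

233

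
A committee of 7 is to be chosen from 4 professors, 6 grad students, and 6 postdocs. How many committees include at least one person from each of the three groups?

10408

With no constraint there are C(16,7) = 11440 possible selections.
Subtract selections that omit an entire group: no professors → C(12,7) = 792; no grad students → C(10,7) = 120; no postdocs → C(10,7) = 120.
Add back selections omitting two groups (i.e. drawn from a single group): C(4,7) + C(6,7) + C(6,7) = 0.
By inclusion–exclusion: 11440 − 1032 + 0 = 10408.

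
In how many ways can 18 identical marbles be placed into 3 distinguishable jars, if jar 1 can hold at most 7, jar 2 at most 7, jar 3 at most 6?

6

By stars and bars, unrestricted non-negative solutions to x_1+…+x_3 = 18 number C(18+2,2) = 190.
Subtract solutions that violate a single cap (substitute x_i' = x_i − (cap_i+1)): x_1 ≥ 8 gives C(12,2) = 66; x_2 ≥ 8 gives C(12,2) = 66; x_3 ≥ 7 gives C(13,2) = 78. Together 210.
Add back pairs where two caps are both exceeded: 6 + 10 + 10 = 26.
By inclusion–exclusion the count is 190 − 210 + 26 = 6.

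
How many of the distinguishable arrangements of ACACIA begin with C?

20

With the first slot taken by C, it remains to arrange the other 5 letters (AACIA).
Those 5 letters have A appearing 3 times, giving (5)!/(3!) = 20.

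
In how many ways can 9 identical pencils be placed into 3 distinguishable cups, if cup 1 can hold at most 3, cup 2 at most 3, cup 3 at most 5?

By stars and bars, unrestricted non-negative solutions to x_1+…+x_3 = 9 number C(9+2,2) = 55.
Subtract solutions that violate a single cap (substitute x_i' = x_i − (cap_i+1)): x_1 ≥ 4 gives C(7,2) = 21; x_2 ≥ 4 gives C(7,2) = 21; x_3 ≥ 6 gives C(5,2) = 10. Together 52.
Add back pairs where two caps are both exceeded: 3 + 0 + 0 = 3.
By inclusion–exclusion the count is 55 − 52 + 3 = 6.

6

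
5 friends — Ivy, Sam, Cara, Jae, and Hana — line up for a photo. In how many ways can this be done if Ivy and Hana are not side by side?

72

Of the 5! = 120 arrangements, those with Ivy and Hana adjacent number 2 × 4! = 48 (treat the pair as a block with 2 internal orders).
Complementary counting: 120 − 48 = 72.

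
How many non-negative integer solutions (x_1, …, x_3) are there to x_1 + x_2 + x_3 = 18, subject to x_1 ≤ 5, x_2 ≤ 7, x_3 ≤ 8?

Ignoring the caps, the number of non-negative solutions to x_1+…+x_3 = 18 is C(20,2) = 190.
Subtract solutions that violate a single cap (substitute x_i' = x_i − (cap_i+1)): x_1 ≥ 6 gives C(14,2) = 91; x_2 ≥ 8 gives C(12,2) = 66; x_3 ≥ 9 gives C(11,2) = 55. Together 212.
Add back pairs where two caps are both exceeded: 15 + 10 + 3 = 28.
By inclusion–exclusion the count is 190 − 212 + 28 = 6.

6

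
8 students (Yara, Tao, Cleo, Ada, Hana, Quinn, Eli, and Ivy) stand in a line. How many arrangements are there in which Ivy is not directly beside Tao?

30240

There are 8! = 40320 arrangements in all. If Ivy and Tao are adjacent, merging them into one block gives 2·(7)! = 10080 arrangements.
Complementary counting: 40320 − 10080 = 30240.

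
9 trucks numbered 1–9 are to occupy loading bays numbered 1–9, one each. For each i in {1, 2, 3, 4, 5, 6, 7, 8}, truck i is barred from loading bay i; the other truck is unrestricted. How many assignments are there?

148329

Let Aᵢ (for 1 ≤ i ≤ 8) be the placements that put truck i in its forbidden loading bay. Any j of these fix j positions, leaving (9−j)! ways to fill the rest, and there are C(8,j) ways to pick which j.
By inclusion–exclusion, the number of valid placements is Σ_{j=0}^{8} (−1)^j C(8,j)·(9−j)!.
Computing: 362880 − 322560 + 141120 − 40320 + 8400 − 1344 + 168 − 16 + 1 = 148329.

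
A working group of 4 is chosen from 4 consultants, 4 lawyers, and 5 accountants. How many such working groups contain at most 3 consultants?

Split by how many consultants are chosen (0 through 3).
Sum: C(4,0)·C(9,4) + C(4,1)·C(9,3) + C(4,2)·C(9,2) + C(4,3)·C(9,1) = 126 + 336 + 216 + 36 = 714.

714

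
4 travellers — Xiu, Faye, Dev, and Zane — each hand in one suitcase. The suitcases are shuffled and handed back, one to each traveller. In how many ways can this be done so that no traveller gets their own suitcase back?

9

This is the derangement count D_4: permutations of 4 items with no fixed point.
By inclusion–exclusion this is Σ_{j=0}^{4} (−1)^j C(4,j)·(4−j)!.
Computing: 24 − 24 + 12 − 4 + 1 = 9.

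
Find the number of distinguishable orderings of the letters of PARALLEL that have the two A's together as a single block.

840

Treat the 2 copies of A as a single block. The multiset to arrange is then {AA, E, L, L, L, P, R}, 7 items in all.
That gives (7)!/(3!) = 840 arrangements.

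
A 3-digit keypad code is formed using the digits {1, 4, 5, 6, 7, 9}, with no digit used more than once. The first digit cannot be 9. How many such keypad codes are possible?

The first digit has 6−1 = 5 choices (anything except 9).
The remaining 2 digits are filled from the other 5 symbols without repetition: 5 × 4 = 20.
Total: 5 × 20 = 100.

100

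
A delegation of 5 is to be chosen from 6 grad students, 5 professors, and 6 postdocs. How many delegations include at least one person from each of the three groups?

Unrestricted: C(17,5) = 6188 ways to pick any 5 of the 17.
Selections missing a whole group: no grad students → C(11,5) = 462; no professors → C(12,5) = 792; no postdocs → C(11,5) = 462.
Add back selections omitting two groups (i.e. drawn from a single group): C(6,5) + C(5,5) + C(6,5) = 13.
By inclusion–exclusion: 6188 − 1716 + 13 = 4485.

4485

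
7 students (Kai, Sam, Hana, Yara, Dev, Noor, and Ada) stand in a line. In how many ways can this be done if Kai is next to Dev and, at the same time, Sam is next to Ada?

Treat {Kai,Dev} as one block (2 orders) and {Sam,Ada} as another (2 orders).
That leaves 5 units to arrange: 2 × 2 × 5! = 4 × 120 = 480.

480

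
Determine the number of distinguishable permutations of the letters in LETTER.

LETTER has 6 letters with E appearing twice and T appearing twice.
So there are 6! / (2!·2!) = 180 distinguishable arrangements.

180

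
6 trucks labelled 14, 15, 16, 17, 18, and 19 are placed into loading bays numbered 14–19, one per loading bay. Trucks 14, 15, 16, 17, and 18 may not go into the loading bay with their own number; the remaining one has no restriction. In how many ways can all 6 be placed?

309

Let Aᵢ (for 14 ≤ i ≤ 18) be the placements that put truck i in its forbidden loading bay. Any j of these fix j positions, leaving (6−j)! ways to fill the rest, and there are C(5,j) ways to pick which j.
By inclusion–exclusion, the number of valid placements is Σ_{j=0}^{5} (−1)^j C(5,j)·(6−j)!.
Computing: 720 − 600 + 240 − 60 + 10 − 1 = 309.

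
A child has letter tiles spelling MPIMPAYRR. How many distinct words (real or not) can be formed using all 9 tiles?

The 9 letters of MPIMPAYRR have repeats: M appearing twice, P appearing twice, and R appearing twice.
Dividing 9! = 362880 by 2!·2!·2! = 8 for the repeated letters gives 45360.

45360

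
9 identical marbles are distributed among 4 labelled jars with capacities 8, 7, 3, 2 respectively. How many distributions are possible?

85

Ignoring the caps, the number of non-negative solutions to x_1+…+x_4 = 9 is C(12,3) = 220.
Subtract solutions that violate a single cap (substitute x_i' = x_i − (cap_i+1)): x_1 ≥ 9 gives C(3,3) = 1; x_2 ≥ 8 gives C(4,3) = 4; x_3 ≥ 4 gives C(8,3) = 56; x_4 ≥ 3 gives C(9,3) = 84. Together 145.
Add back pairs where two caps are both exceeded: 0 + 0 + 0 + 0 + 0 + 10 = 10.
By inclusion–exclusion the count is 220 − 145 + 10 = 85.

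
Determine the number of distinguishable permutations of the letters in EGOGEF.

180

The 6 letters of EGOGEF have repeats: E appearing twice and G appearing twice.
The number of distinct arrangements is 6!/(2!·2!) = 720/4 = 180.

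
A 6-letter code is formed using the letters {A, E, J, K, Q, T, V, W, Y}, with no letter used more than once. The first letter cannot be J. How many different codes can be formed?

53760

The first letter has 9−1 = 8 choices (anything except J).
The remaining 5 letters are filled from the other 8 symbols without repetition: 8 × 7 × 6 × 5 × 4 = 6720.
Total: 8 × 6720 = 53760.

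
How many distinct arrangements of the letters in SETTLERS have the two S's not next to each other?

There are 8!/(2!·2!·2!) = 5040 arrangements of SETTLERS in total.
Arrangements with the S's together: treat SS as one letter, giving (7)!/(2!·2!) = 1260.
Subtracting, 5040 − 1260 = 3780 arrangements keep the S's apart.

3780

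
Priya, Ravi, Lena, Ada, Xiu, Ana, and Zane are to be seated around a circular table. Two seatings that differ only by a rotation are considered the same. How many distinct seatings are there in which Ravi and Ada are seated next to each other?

Treat {Ravi, Ada} as one unit (2 internal orders) and seat the resulting 6 units around the table: (5)! circular arrangements.
So 2 × (5)! = 2 × 120 = 240.

240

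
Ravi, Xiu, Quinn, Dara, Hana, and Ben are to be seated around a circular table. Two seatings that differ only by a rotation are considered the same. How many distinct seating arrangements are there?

Around a circle, 6 distinct people have 6!/6 = (5)! = 120 rotationally distinct seatings.

120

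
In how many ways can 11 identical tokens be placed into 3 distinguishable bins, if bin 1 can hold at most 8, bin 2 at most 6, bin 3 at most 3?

22

Ignoring the caps, the number of non-negative solutions to x_1+…+x_3 = 11 is C(13,2) = 78.
Subtract solutions that violate a single cap (substitute x_i' = x_i − (cap_i+1)): x_1 ≥ 9 gives C(4,2) = 6; x_2 ≥ 7 gives C(6,2) = 15; x_3 ≥ 4 gives C(9,2) = 36. Together 57.
Add back pairs where two caps are both exceeded: 0 + 0 + 1 = 1.
By inclusion–exclusion the count is 78 − 57 + 1 = 22.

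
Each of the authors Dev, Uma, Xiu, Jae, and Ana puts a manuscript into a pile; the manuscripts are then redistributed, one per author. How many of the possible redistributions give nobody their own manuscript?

44

Count assignments avoiding every fixed point. For any j of the 5 authors fixed to their own manuscript, the other 5−j can be arranged in (5−j)! ways.
By inclusion–exclusion this is Σ_{j=0}^{5} (−1)^j C(5,j)·(5−j)!.
Computing: 120 − 120 + 60 − 20 + 5 − 1 = 44.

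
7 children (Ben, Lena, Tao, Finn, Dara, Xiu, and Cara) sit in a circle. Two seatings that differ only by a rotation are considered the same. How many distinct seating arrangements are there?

720

Around a circle, 7 distinct people have 7!/7 = (6)! = 720 rotationally distinct seatings.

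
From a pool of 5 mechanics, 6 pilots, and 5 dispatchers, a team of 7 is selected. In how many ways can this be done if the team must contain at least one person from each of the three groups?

With no constraint there are C(16,7) = 11440 possible selections.
Selections missing a whole group: no mechanics → C(11,7) = 330; no pilots → C(10,7) = 120; no dispatchers → C(11,7) = 330.
Add back selections omitting two groups (i.e. drawn from a single group): C(5,7) + C(6,7) + C(5,7) = 0.
By inclusion–exclusion: 11440 − 780 + 0 = 10660.

10660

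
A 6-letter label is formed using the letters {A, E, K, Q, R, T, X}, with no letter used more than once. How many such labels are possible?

5040

This is a permutation of 6 out of 7: P(7,6) = 7!/1!.
7 × 6 × 5 × 4 × 3 × 2 = 5040.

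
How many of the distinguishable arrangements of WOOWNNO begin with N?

60

With the first slot taken by N, it remains to arrange the other 6 letters (WOOWNO).
Those 6 letters have O appearing 3 times and W appearing twice, giving (6)!/(3!·2!) = 60.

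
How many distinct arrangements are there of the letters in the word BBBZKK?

60

Letter multiplicities in BBBZKK: B×3, K×2, Z×1.
Dividing 6! = 720 by 3!·2! = 12 for the repeated letters gives 60.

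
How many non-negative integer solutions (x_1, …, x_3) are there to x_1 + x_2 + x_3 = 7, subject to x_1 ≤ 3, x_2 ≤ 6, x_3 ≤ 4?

By stars and bars, unrestricted non-negative solutions to x_1+…+x_3 = 7 number C(7+2,2) = 36.
Subtract solutions that violate a single cap (substitute x_i' = x_i − (cap_i+1)): x_1 ≥ 4 gives C(5,2) = 10; x_2 ≥ 7 gives C(2,2) = 1; x_3 ≥ 5 gives C(4,2) = 6. Together 17.
No two caps can be exceeded simultaneously, so the pair terms are all 0.
By inclusion–exclusion the count is 36 − 17 + 0 = 19.

19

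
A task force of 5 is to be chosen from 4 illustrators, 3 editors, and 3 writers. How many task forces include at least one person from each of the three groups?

204

Unrestricted: C(10,5) = 252 ways to pick any 5 of the 10.
Subtract selections that omit an entire group: no illustrators → C(6,5) = 6; no editors → C(7,5) = 21; no writers → C(7,5) = 21.
Add back selections omitting two groups (i.e. drawn from a single group): C(4,5) + C(3,5) + C(3,5) = 0.
By inclusion–exclusion: 252 − 48 + 0 = 204.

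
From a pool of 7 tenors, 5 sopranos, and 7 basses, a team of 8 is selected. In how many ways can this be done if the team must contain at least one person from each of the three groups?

With no constraint there are C(19,8) = 75582 possible selections.
Subtract selections that omit an entire group: no tenors → C(12,8) = 495; no sopranos → C(14,8) = 3003; no basses → C(12,8) = 495.
Add back selections omitting two groups (i.e. drawn from a single group): C(7,8) + C(5,8) + C(7,8) = 0.
By inclusion–exclusion: 75582 − 3993 + 0 = 71589.

71589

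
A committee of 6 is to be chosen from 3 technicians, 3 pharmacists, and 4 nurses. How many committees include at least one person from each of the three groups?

With no constraint there are C(10,6) = 210 possible selections.
Selections missing a whole group: no technicians → C(7,6) = 7; no pharmacists → C(7,6) = 7; no nurses → C(6,6) = 1.
Add back selections omitting two groups (i.e. drawn from a single group): C(3,6) + C(3,6) + C(4,6) = 0.
By inclusion–exclusion: 210 − 15 + 0 = 195.

195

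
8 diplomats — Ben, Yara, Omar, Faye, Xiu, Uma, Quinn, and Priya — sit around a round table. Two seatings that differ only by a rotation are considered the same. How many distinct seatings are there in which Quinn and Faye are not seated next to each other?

All circular seatings of 8 people number (7)! = 5040.
Seatings with Quinn beside Faye: treat them as a block with 2 internal orders, giving 2 × (6)! = 1440.
Subtracting, 5040 − 1440 = 3600.

3600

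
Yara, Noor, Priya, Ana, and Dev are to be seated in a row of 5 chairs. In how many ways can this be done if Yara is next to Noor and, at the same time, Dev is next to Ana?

Treat {Yara,Noor} as one block (2 orders) and {Dev,Ana} as another (2 orders).
That leaves 3 units to arrange: 2 × 2 × 3! = 4 × 6 = 24.

24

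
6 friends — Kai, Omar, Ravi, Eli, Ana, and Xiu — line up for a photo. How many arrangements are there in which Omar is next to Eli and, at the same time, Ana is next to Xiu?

96

Treat {Omar,Eli} as one block (2 orders) and {Ana,Xiu} as another (2 orders).
That leaves 4 units to arrange: 2 × 2 × 4! = 4 × 24 = 96.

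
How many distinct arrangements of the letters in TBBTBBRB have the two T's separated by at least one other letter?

Total arrangements of TBBTBBRB: 8!/(5!·2!) = 168.
If the two T's are adjacent, glue them into one block, leaving 7 items to arrange: (7)!/(5!) = 42 ways.
Subtracting, 168 − 42 = 126 arrangements keep the T's apart.

126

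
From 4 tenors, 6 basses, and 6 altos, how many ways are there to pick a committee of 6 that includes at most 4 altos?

Split by how many altos are chosen (0 through 4).
Sum: C(6,0)·C(10,6) + C(6,1)·C(10,5) + C(6,2)·C(10,4) + C(6,3)·C(10,3) + C(6,4)·C(10,2) = 210 + 1512 + 3150 + 2400 + 675 = 7947.

7947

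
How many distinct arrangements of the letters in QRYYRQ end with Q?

30

With the last slot taken by Q, it remains to arrange the other 5 letters (RYYRQ).
Those 5 letters have R appearing twice and Y appearing twice, giving (5)!/(2!·2!) = 30.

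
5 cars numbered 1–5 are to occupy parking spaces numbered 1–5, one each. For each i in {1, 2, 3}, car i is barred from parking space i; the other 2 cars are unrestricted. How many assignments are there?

64

Let Aᵢ (for i ∈ {1, 2, 3}) be the placements that put car i in its forbidden parking space. Any j of these fix j positions, leaving (5−j)! ways to fill the rest, and there are C(3,j) ways to pick which j.
By inclusion–exclusion, the number of valid placements is Σ_{j=0}^{3} (−1)^j C(3,j)·(5−j)!.
Computing: 120 − 72 + 18 − 2 = 64.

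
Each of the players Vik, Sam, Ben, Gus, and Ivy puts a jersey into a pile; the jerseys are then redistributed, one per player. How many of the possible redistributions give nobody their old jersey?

This is the derangement count D_5: permutations of 5 items with no fixed point.
By inclusion–exclusion this is Σ_{j=0}^{5} (−1)^j C(5,j)·(5−j)!.
Computing: 120 − 120 + 60 − 20 + 5 − 1 = 44.

44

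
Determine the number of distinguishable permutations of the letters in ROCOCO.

Letter multiplicities in ROCOCO: C×2, O×3, R×1.
Dividing 6! = 720 by 3!·2! = 12 for the repeated letters gives 60.

60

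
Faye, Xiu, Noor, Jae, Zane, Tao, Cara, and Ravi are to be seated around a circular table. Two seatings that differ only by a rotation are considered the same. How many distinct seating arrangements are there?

5040

Fix one person's seat to break rotational symmetry; the remaining 7 people can be arranged in (7)! = 5040 ways.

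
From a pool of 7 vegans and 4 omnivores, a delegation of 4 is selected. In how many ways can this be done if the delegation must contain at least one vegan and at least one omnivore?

294

With no constraint there are C(11,4) = 330 possible selections.
Subtract selections that omit an entire group: no vegans → C(4,4) = 1; no omnivores → C(7,4) = 35.
Both groups omitted at once is impossible, so 330 − 36 = 294.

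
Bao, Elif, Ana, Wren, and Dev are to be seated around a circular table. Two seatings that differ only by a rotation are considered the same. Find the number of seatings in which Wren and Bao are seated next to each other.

Treat {Wren, Bao} as one unit (2 internal orders) and seat the resulting 4 units around the table: (3)! circular arrangements.
So 2 × (3)! = 2 × 6 = 12.

12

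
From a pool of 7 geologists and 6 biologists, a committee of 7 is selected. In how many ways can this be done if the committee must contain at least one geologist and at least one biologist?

1715

With no constraint there are C(13,7) = 1716 possible selections.
Selections missing a whole group: no geologists → C(6,7) = 0; no biologists → C(7,7) = 1.
Both groups omitted at once is impossible, so 1716 − 1 = 1715.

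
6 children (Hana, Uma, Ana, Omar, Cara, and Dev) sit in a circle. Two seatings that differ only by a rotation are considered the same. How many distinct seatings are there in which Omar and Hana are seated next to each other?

48

Treat {Omar, Hana} as one unit (2 internal orders) and seat the resulting 5 units around the table: (4)! circular arrangements.
So 2 × (4)! = 2 × 24 = 48.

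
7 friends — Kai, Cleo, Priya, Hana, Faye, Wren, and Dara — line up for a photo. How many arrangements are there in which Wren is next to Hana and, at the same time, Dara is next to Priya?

Treat {Wren,Hana} as one block (2 orders) and {Dara,Priya} as another (2 orders).
That leaves 5 units to arrange: 2 × 2 × 5! = 4 × 120 = 480.

480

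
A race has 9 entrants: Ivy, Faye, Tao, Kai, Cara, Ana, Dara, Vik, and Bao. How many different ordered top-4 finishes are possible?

There are 9 choices for 1st place, 8 for 2nd, and so on down to 6 for position 4.
That gives 9 × 8 × 7 × 6 = 3024.

3024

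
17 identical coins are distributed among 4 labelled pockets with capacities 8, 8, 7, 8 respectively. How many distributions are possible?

By stars and bars, unrestricted non-negative solutions to x_1+…+x_4 = 17 number C(17+3,3) = 1140.
Subtract solutions that violate a single cap (substitute x_i' = x_i − (cap_i+1)): x_1 ≥ 9 gives C(11,3) = 165; x_2 ≥ 9 gives C(11,3) = 165; x_3 ≥ 8 gives C(12,3) = 220; x_4 ≥ 9 gives C(11,3) = 165. Together 715.
Add back pairs where two caps are both exceeded: 0 + 1 + 0 + 1 + 0 + 1 = 3.
By inclusion–exclusion the count is 1140 − 715 + 3 = 428.

428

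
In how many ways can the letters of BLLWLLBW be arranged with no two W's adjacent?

Total arrangements of BLLWLLBW: 8!/(4!·2!·2!) = 420.
Arrangements with the W's together: treat WW as one letter, giving (7)!/(4!·2!) = 105.
Hence 420 − 105 = 315.

315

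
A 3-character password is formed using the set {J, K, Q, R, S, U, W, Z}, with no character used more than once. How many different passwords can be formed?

This is a permutation of 3 out of 8: P(8,3) = 8!/5!.
8 × 7 × 6 = 336.

336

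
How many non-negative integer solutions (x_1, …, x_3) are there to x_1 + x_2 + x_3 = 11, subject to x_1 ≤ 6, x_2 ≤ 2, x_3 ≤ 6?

Ignoring the caps, the number of non-negative solutions to x_1+…+x_3 = 11 is C(13,2) = 78.
Subtract solutions that violate a single cap (substitute x_i' = x_i − (cap_i+1)): x_1 ≥ 7 gives C(6,2) = 15; x_2 ≥ 3 gives C(10,2) = 45; x_3 ≥ 7 gives C(6,2) = 15. Together 75.
Add back pairs where two caps are both exceeded: 3 + 0 + 3 = 6.
By inclusion–exclusion the count is 78 − 75 + 6 = 9.

9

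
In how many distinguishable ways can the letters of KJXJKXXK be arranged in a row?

KJXJKXXK has 8 letters with J appearing twice, K appearing 3 times, and X appearing 3 times.
Dividing 8! = 40320 by 3!·3!·2! = 72 for the repeated letters gives 560.

560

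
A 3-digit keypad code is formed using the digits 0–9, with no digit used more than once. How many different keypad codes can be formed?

This is a permutation of 3 out of 10: P(10,3) = 10!/7!.
10 × 9 × 8 = 720.

720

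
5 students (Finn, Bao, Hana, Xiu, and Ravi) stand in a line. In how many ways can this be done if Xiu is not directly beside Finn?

There are 5! = 120 arrangements in all. If Xiu and Finn are adjacent, merging them into one block gives 2·(4)! = 48 arrangements.
Complementary counting: 120 − 48 = 72.

72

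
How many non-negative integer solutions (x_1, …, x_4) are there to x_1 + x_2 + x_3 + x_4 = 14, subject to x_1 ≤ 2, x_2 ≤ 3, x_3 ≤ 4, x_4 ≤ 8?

19

Without the upper bounds there are C(17,3) = 680 ways to split 14 among 4 variables.
Subtract solutions that violate a single cap (substitute x_i' = x_i − (cap_i+1)): x_1 ≥ 3 gives C(14,3) = 364; x_2 ≥ 4 gives C(13,3) = 286; x_3 ≥ 5 gives C(12,3) = 220; x_4 ≥ 9 gives C(8,3) = 56. Together 926.
Add back pairs where two caps are both exceeded: 120 + 84 + 10 + 56 + 4 + 1 = 275.
Subtract triples: 10 + 0 + 0 + 0 = 10.
By inclusion–exclusion the count is 680 − 926 + 275 − 10 = 19.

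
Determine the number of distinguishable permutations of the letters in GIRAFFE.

2520

The 7 letters of GIRAFFE have repeats: F appearing twice.
Dividing 7! = 5040 by 2! = 2 for the repeated letters gives 2520.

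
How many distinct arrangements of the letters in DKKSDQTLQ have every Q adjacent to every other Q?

Treat the 2 copies of Q as a single block. The multiset to arrange is then {QQ, D, D, K, K, L, S, T}, 8 items in all.
That gives (8)!/(2!·2!) = 10080 arrangements.

10080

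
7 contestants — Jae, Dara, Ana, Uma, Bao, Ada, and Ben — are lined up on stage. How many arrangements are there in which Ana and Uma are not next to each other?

3600

Of the 7! = 5040 arrangements, those with Ana and Uma adjacent number 2 × 6! = 1440 (treat the pair as a block with 2 internal orders).
So 5040 − 1440 = 3600 arrangements keep them apart.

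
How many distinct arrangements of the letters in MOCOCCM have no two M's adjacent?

150

Total arrangements of MOCOCCM: 7!/(3!·2!·2!) = 210.
Arrangements with the M's together: treat MM as one letter, giving (6)!/(3!·2!) = 60.
Hence 210 − 60 = 150.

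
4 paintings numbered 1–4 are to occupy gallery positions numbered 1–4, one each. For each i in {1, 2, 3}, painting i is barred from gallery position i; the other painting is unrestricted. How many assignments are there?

Let Aᵢ (for i ∈ {1, 2, 3}) be the placements that put painting i in its forbidden gallery position. Any j of these fix j positions, leaving (4−j)! ways to fill the rest, and there are C(3,j) ways to pick which j.
By inclusion–exclusion, the number of valid placements is Σ_{j=0}^{3} (−1)^j C(3,j)·(4−j)!.
Computing: 24 − 18 + 6 − 1 = 11.

11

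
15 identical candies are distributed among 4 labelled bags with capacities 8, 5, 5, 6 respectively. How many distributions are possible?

169

By stars and bars, unrestricted non-negative solutions to x_1+…+x_4 = 15 number C(15+3,3) = 816.
Subtract solutions that violate a single cap (substitute x_i' = x_i − (cap_i+1)): x_1 ≥ 9 gives C(9,3) = 84; x_2 ≥ 6 gives C(12,3) = 220; x_3 ≥ 6 gives C(12,3) = 220; x_4 ≥ 7 gives C(11,3) = 165. Together 689.
Add back pairs where two caps are both exceeded: 1 + 1 + 0 + 20 + 10 + 10 = 42.
By inclusion–exclusion the count is 816 − 689 + 42 = 169.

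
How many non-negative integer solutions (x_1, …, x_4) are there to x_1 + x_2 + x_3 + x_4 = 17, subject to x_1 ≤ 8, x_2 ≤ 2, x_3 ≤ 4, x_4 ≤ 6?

19

Without the upper bounds there are C(20,3) = 1140 ways to split 17 among 4 variables.
Subtract solutions that violate a single cap (substitute x_i' = x_i − (cap_i+1)): x_1 ≥ 9 gives C(11,3) = 165; x_2 ≥ 3 gives C(17,3) = 680; x_3 ≥ 5 gives C(15,3) = 455; x_4 ≥ 7 gives C(13,3) = 286. Together 1586.
Add back pairs where two caps are both exceeded: 56 + 20 + 4 + 220 + 120 + 56 = 476.
Subtract triples: 1 + 0 + 0 + 10 = 11.
By inclusion–exclusion the count is 1140 − 1586 + 476 − 11 = 19.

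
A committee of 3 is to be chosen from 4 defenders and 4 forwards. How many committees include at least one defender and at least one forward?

48

With no constraint there are C(8,3) = 56 possible selections.
Selections missing a whole group: no defenders → C(4,3) = 4; no forwards → C(4,3) = 4.
Both groups omitted at once is impossible, so 56 − 8 = 48.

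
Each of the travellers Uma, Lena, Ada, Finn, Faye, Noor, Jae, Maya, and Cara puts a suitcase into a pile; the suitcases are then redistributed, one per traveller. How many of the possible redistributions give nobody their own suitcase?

Let Aᵢ be the assignments in which traveller i gets their own suitcase. We want the size of the complement of A₁∪…∪A_9.
By inclusion–exclusion this is Σ_{j=0}^{9} (−1)^j C(9,j)·(9−j)!.
Computing: 362880 − 362880 + 181440 − 60480 + 15120 − 3024 + 504 − 72 + 9 − 1 = 133496.

133496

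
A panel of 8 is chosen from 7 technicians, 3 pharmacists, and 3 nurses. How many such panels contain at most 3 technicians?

Split by how many technicians are chosen (0 through 3).
Sum: C(7,0)·C(6,8) + C(7,1)·C(6,7) + C(7,2)·C(6,6) + C(7,3)·C(6,5) = 0 + 0 + 21 + 210 = 231.

231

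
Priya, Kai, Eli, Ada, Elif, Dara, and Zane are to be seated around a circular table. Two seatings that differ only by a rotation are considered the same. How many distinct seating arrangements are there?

720

Fix one person's seat to break rotational symmetry; the remaining 6 people can be arranged in (6)! = 720 ways.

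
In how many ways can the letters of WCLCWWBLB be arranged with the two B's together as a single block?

1680

Treat the 2 copies of B as a single block. The multiset to arrange is then {BB, C, C, L, L, W, W, W}, 8 items in all.
That gives (8)!/(3!·2!·2!) = 1680 arrangements.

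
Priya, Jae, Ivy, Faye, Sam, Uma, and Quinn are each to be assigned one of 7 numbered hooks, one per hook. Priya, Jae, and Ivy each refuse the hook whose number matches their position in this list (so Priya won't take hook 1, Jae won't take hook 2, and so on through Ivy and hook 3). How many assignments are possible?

3216

Let Aᵢ (for i ∈ {1, 2, 3}) be the placements that put person i in their forbidden hook. Any j of these fix j positions, leaving (7−j)! ways to fill the rest, and there are C(3,j) ways to pick which j.
By inclusion–exclusion, the number of valid placements is Σ_{j=0}^{3} (−1)^j C(3,j)·(7−j)!.
Computing: 5040 − 2160 + 360 − 24 = 3216.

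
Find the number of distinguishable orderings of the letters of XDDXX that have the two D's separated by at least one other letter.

Total arrangements of XDDXX: 5!/(3!·2!) = 10.
If the two D's are adjacent, glue them into one block, leaving 4 items to arrange: (4)!/(3!) = 4 ways.
Hence 10 − 4 = 6.

6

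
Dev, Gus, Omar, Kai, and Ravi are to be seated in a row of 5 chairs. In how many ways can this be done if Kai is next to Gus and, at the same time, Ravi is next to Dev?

24

Treat {Kai,Gus} as one block (2 orders) and {Ravi,Dev} as another (2 orders).
That leaves 3 units to arrange: 2 × 2 × 3! = 4 × 6 = 24.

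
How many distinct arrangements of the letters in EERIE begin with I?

With the first slot taken by I, it remains to arrange the other 4 letters (EERE).
Those 4 letters have E appearing 3 times, giving (4)!/(3!) = 4.

4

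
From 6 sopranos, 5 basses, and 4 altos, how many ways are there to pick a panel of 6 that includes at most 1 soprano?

840

Split by how many sopranos are chosen (0 through 1).
Sum: C(6,0)·C(9,6) + C(6,1)·C(9,5) = 84 + 756 = 840.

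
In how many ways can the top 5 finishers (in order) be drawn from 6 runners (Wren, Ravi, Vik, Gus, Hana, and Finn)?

There are 6 choices for 1st place, 5 for 2nd, and so on down to 2 for position 5.
That gives 6 × 5 × 4 × 3 × 2 = 720.

720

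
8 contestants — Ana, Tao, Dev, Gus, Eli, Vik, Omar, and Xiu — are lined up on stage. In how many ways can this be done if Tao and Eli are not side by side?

Of the 8! = 40320 arrangements, those with Tao and Eli adjacent number 2 × 7! = 10080 (treat the pair as a block with 2 internal orders).
Complementary counting: 40320 − 10080 = 30240.

30240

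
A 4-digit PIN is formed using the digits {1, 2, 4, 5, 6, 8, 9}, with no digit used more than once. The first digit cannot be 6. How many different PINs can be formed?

720

The first digit has 7−1 = 6 choices (anything except 6).
The remaining 3 digits are filled from the other 6 symbols without repetition: 6 × 5 × 4 = 120.
Total: 6 × 120 = 720.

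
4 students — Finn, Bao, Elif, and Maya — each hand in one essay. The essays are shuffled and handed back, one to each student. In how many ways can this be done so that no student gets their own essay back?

Let Aᵢ be the assignments in which student i gets their own essay. We want the size of the complement of A₁∪…∪A_4.
By inclusion–exclusion this is Σ_{j=0}^{4} (−1)^j C(4,j)·(4−j)!.
Computing: 24 − 24 + 12 − 4 + 1 = 9.

9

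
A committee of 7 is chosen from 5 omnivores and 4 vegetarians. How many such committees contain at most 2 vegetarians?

Split by how many vegetarians are chosen (0 through 2).
Sum: C(4,0)·C(5,7) + C(4,1)·C(5,6) + C(4,2)·C(5,5) = 0 + 0 + 6 = 6.

6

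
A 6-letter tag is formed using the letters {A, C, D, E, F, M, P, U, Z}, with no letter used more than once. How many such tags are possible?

This is a permutation of 6 out of 9: P(9,6) = 9!/3!.
That product is 9 × 8 × 7 × 6 × 5 × 4 = 60480.

60480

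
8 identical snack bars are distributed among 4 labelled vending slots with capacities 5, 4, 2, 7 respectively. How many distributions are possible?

79

Ignoring the caps, the number of non-negative solutions to x_1+…+x_4 = 8 is C(11,3) = 165.
Subtract solutions that violate a single cap (substitute x_i' = x_i − (cap_i+1)): x_1 ≥ 6 gives C(5,3) = 10; x_2 ≥ 5 gives C(6,3) = 20; x_3 ≥ 3 gives C(8,3) = 56; x_4 ≥ 8 gives C(3,3) = 1. Together 87.
Add back pairs where two caps are both exceeded: 0 + 0 + 0 + 1 + 0 + 0 = 1.
By inclusion–exclusion the count is 165 − 87 + 1 = 79.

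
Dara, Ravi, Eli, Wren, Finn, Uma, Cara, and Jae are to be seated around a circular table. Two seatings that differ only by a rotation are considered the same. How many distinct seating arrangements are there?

Around a circle, 8 distinct people have 8!/8 = (7)! = 5040 rotationally distinct seatings.

5040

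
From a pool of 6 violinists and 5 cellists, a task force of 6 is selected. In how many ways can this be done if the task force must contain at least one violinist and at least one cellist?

461

Unrestricted: C(11,6) = 462 ways to pick any 6 of the 11.
Selections missing a whole group: no violinists → C(5,6) = 0; no cellists → C(6,6) = 1.
Both groups omitted at once is impossible, so 462 − 1 = 461.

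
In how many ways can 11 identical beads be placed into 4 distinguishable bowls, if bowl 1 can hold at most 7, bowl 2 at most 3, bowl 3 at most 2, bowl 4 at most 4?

41

By stars and bars, unrestricted non-negative solutions to x_1+…+x_4 = 11 number C(11+3,3) = 364.
Subtract solutions that violate a single cap (substitute x_i' = x_i − (cap_i+1)): x_1 ≥ 8 gives C(6,3) = 20; x_2 ≥ 4 gives C(10,3) = 120; x_3 ≥ 3 gives C(11,3) = 165; x_4 ≥ 5 gives C(9,3) = 84. Together 389.
Add back pairs where two caps are both exceeded: 0 + 1 + 0 + 35 + 10 + 20 = 66.
By inclusion–exclusion the count is 364 − 389 + 66 = 41.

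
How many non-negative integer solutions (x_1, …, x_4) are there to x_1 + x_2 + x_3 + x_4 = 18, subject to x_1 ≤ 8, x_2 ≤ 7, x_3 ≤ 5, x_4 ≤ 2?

31

Ignoring the caps, the number of non-negative solutions to x_1+…+x_4 = 18 is C(21,3) = 1330.
Subtract solutions that violate a single cap (substitute x_i' = x_i − (cap_i+1)): x_1 ≥ 9 gives C(12,3) = 220; x_2 ≥ 8 gives C(13,3) = 286; x_3 ≥ 6 gives C(15,3) = 455; x_4 ≥ 3 gives C(18,3) = 816. Together 1777.
Add back pairs where two caps are both exceeded: 4 + 20 + 84 + 35 + 120 + 220 = 483.
Subtract triples: 0 + 0 + 1 + 4 = 5.
By inclusion–exclusion the count is 1330 − 1777 + 483 − 5 = 31.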